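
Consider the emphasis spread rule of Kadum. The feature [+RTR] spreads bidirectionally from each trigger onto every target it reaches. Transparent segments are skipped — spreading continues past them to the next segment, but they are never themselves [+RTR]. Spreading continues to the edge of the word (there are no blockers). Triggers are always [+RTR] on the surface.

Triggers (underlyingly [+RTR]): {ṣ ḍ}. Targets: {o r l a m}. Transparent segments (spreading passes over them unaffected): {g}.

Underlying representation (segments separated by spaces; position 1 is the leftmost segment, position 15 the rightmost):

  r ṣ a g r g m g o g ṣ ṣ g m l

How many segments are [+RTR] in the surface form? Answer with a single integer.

10

From /ṣ/ at 2 rightward: 3 /a/ → [+RTR]; 4 /g/ transparent; 5 /r/ → [+RTR]; 6 /g/ transparent; 7 /m/ → [+RTR]; 8 /g/ transparent; 9 /o/ → [+RTR]; 10 /g/ transparent; 11 /ṣ/ is itself a trigger — this domain ends here.
From /ṣ/ at 2 leftward: 1 /r/ → [+RTR]; word edge.
From /ṣ/ at 11 rightward: 12 /ṣ/ is itself a trigger — this domain ends here.
From /ṣ/ at 11 leftward: 10 /g/ transparent; 9 /o/ → [+RTR]; 8 /g/ transparent; 7 /m/ → [+RTR]; 6 /g/ transparent; 5 /r/ → [+RTR]; 4 /g/ transparent; 3 /a/ → [+RTR]; 2 /ṣ/ is itself a trigger — this domain ends here.
From /ṣ/ at 12 rightward: 13 /g/ transparent; 14 /m/ → [+RTR]; 15 /l/ → [+RTR]; word edge.
From /ṣ/ at 12 leftward: 11 /ṣ/ is itself a trigger — this domain ends here.
[+RTR] positions on the surface: 1 2 3 5 7 9 11 12 14 15.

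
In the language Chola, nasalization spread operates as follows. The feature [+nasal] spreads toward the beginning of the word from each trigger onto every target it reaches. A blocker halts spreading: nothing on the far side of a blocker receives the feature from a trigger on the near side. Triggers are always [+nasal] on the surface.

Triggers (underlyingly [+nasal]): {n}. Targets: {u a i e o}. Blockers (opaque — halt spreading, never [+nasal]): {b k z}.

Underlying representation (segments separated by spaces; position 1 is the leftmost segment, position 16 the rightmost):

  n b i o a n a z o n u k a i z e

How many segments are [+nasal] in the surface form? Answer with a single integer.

From /n/ at 1 leftward: word edge.
From /n/ at 6 leftward: 5 /a/ → [+nasal]; 4 /o/ → [+nasal]; 3 /i/ → [+nasal]; 2 /b/ blocks.
From /n/ at 10 leftward: 9 /o/ → [+nasal]; 8 /z/ blocks.
Targets with no active source: positions 7 11 13 14 16 stay [-nasal].
[+nasal] positions on the surface: 1 3 4 5 6 9 10.

7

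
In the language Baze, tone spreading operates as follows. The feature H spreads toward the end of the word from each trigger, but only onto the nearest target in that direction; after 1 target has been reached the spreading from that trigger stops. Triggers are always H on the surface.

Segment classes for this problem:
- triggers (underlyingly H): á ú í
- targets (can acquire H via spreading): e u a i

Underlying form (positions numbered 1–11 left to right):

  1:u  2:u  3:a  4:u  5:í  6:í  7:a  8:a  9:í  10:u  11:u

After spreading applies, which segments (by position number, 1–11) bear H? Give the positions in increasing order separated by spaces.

From /í/ at 5 rightward: 6 /í/ is itself a trigger — this domain ends here.
From /í/ at 6 rightward: 7 /a/ → H; bound reached.
From /í/ at 9 rightward: 10 /u/ → H; bound reached.
Targets with no active source: positions 1 2 3 4 8 11 stay [-high tone].

5 6 7 9 10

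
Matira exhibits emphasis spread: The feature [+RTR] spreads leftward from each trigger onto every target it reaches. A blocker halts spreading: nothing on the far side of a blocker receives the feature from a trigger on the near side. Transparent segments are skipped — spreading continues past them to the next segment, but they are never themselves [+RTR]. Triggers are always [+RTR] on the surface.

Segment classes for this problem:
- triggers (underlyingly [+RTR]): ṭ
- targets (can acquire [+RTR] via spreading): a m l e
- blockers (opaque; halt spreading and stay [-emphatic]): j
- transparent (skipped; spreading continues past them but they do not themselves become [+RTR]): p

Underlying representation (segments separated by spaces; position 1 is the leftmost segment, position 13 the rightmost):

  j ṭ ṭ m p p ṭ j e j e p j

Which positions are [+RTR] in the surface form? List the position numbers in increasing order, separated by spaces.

From /ṭ/ at 2 leftward: 1 /j/ blocks.
From /ṭ/ at 3 leftward: 2 /ṭ/ is itself a trigger — this domain ends here.
From /ṭ/ at 7 leftward: 6 /p/ transparent; 5 /p/ transparent; 4 /m/ → [+RTR]; 3 /ṭ/ is itself a trigger — this domain ends here.
Targets with no active source: positions 9 11 stay [-emphatic].

2 3 4 7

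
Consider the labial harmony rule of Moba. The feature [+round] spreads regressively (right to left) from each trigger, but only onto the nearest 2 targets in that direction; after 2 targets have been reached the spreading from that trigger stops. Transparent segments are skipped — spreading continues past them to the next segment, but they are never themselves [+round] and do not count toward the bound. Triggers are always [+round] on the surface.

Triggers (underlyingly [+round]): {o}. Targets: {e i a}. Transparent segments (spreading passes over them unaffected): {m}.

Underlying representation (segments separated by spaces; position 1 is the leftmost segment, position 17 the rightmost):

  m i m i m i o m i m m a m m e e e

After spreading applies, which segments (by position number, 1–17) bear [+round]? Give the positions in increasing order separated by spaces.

From /o/ at 7 leftward: 6 /i/ → [+round]; 5 /m/ transparent; 4 /i/ → [+round]; bound reached.
Targets with no active source: positions 2 9 12 15 16 17 stay [-round].

4 6 7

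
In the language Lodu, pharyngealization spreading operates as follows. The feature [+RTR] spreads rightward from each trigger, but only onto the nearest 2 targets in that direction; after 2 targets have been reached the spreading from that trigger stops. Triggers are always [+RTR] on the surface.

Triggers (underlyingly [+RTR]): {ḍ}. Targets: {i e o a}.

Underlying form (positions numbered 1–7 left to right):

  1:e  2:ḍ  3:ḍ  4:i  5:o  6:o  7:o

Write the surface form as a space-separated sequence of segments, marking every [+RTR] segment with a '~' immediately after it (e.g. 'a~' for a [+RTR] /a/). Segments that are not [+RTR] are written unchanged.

From /ḍ/ at 2 rightward: 3 /ḍ/ is itself a trigger — this domain ends here.
From /ḍ/ at 3 rightward: 4 /i/ → [+RTR]; 5 /o/ → [+RTR]; bound reached.
Targets with no active source: positions 1 6 7 stay [-emphatic].
[+RTR] positions on the surface: 2 3 4 5.

e ḍ~ ḍ~ i~ o~ o o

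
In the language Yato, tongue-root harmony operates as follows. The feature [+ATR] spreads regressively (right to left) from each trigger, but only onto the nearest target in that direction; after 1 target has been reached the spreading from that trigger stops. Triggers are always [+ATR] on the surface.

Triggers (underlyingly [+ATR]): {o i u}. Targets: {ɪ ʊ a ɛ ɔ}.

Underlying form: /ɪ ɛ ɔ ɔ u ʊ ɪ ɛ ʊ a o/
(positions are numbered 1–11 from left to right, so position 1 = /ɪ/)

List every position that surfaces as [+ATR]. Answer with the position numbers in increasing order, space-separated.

4 5 10 11

From /u/ at 5 leftward: 4 /ɔ/ → [+ATR]; bound reached.
From /o/ at 11 leftward: 10 /a/ → [+ATR]; bound reached.
Targets with no active source: positions 1 2 3 6 7 8 9 stay [-ATR].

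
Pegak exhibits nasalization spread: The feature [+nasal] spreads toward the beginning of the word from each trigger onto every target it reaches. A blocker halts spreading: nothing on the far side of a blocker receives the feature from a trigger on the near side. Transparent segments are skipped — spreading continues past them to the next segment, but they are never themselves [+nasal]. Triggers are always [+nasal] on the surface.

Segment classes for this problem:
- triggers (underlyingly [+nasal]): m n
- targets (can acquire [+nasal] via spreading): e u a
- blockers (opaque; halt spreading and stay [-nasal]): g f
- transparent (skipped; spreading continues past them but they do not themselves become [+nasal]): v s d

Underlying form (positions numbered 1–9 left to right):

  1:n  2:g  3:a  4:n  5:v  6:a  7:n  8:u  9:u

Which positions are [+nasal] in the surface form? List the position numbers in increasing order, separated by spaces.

1 3 4 6 7

From /n/ at 1 leftward: word edge.
From /n/ at 4 leftward: 3 /a/ → [+nasal]; 2 /g/ blocks.
From /n/ at 7 leftward: 6 /a/ → [+nasal]; 5 /v/ transparent; 4 /n/ is itself a trigger — this domain ends here.
Targets with no active source: positions 8 9 stay [-nasal].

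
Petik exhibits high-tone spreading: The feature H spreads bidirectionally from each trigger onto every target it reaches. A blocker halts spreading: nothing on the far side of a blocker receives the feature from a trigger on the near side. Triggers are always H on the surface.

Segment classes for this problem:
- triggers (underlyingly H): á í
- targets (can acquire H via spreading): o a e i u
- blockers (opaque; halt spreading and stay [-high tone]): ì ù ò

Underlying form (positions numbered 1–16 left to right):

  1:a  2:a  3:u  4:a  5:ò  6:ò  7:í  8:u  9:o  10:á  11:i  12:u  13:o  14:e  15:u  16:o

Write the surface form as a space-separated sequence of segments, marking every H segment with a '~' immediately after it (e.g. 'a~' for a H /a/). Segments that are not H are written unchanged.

a a u a ò ò í~ u~ o~ á~ i~ u~ o~ e~ u~ o~

From /í/ at 7 rightward: 8 /u/ → H; 9 /o/ → H; 10 /á/ is itself a trigger — this domain ends here.
From /í/ at 7 leftward: 6 /ò/ blocks.
From /á/ at 10 rightward: 11 /i/ → H; 12 /u/ → H; 13 /o/ → H; 14 /e/ → H; 15 /u/ → H; 16 /o/ → H; word edge.
From /á/ at 10 leftward: 9 /o/ → H; 8 /u/ → H; 7 /í/ is itself a trigger — this domain ends here.
Targets with no active source: positions 1 2 3 4 stay [-high tone].
H positions on the surface: 7 8 9 10 11 12 13 14 15 16.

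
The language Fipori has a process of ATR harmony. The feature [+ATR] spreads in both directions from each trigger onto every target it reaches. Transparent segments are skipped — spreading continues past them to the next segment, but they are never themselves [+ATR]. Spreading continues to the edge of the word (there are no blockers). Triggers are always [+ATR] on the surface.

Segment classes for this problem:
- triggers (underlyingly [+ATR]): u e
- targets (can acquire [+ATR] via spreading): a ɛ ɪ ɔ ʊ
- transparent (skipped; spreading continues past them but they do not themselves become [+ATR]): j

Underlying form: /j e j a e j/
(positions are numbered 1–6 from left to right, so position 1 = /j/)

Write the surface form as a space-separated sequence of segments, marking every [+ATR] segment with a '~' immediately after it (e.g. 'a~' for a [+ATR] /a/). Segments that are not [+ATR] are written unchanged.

j e~ j a~ e~ j

From /e/ at 2 rightward: 3 /j/ transparent; 4 /a/ → [+ATR]; 5 /e/ is itself a trigger — this domain ends here.
From /e/ at 2 leftward: 1 /j/ transparent; word edge.
From /e/ at 5 rightward: 6 /j/ transparent; word edge.
From /e/ at 5 leftward: 4 /a/ → [+ATR]; 3 /j/ transparent; 2 /e/ is itself a trigger — this domain ends here.
[+ATR] positions on the surface: 2 4 5.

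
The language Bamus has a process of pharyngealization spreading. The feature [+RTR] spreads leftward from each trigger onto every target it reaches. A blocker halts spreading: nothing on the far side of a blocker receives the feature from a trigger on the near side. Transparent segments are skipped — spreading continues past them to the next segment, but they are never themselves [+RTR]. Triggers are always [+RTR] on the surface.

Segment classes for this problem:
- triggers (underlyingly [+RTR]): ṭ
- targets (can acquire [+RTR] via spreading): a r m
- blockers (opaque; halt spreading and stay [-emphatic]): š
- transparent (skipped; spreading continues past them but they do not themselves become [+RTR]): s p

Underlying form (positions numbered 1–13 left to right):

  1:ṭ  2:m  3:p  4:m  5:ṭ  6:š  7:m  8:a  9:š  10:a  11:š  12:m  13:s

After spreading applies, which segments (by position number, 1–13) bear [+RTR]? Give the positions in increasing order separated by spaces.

From /ṭ/ at 1 leftward: word edge.
From /ṭ/ at 5 leftward: 4 /m/ → [+RTR]; 3 /p/ transparent; 2 /m/ → [+RTR]; 1 /ṭ/ is itself a trigger — this domain ends here.
Targets with no active source: positions 7 8 10 12 stay [-emphatic].

1 2 4 5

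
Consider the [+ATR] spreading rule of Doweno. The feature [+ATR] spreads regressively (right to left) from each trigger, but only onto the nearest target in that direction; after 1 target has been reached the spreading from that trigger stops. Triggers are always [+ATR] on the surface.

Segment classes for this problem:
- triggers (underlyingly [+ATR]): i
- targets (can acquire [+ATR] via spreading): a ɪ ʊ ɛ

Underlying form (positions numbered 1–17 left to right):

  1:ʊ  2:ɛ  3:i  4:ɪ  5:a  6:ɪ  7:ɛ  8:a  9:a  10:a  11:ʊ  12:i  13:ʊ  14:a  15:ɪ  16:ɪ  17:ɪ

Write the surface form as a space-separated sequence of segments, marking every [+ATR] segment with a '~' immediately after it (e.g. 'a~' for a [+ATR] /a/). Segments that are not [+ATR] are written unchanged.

From /i/ at 3 leftward: 2 /ɛ/ → [+ATR]; bound reached.
From /i/ at 12 leftward: 11 /ʊ/ → [+ATR]; bound reached.
Targets with no active source: positions 1 4 5 6 7 8 9 10 13 14 15 16 17 stay [-ATR].
[+ATR] positions on the surface: 2 3 11 12.

ʊ ɛ~ i~ ɪ a ɪ ɛ a a a ʊ~ i~ ʊ a ɪ ɪ ɪ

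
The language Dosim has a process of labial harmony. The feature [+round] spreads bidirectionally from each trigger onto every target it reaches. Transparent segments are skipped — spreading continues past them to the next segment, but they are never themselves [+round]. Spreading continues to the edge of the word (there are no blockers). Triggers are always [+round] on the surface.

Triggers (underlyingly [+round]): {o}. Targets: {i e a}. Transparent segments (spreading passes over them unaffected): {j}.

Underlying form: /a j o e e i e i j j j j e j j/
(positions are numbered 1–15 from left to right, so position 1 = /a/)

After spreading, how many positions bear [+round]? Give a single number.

8

From /o/ at 3 rightward: 4 /e/ → [+round]; 5 /e/ → [+round]; 6 /i/ → [+round]; 7 /e/ → [+round]; 8 /i/ → [+round]; 9 /j/ transparent; 10 /j/ transparent; 11 /j/ transparent; 12 /j/ transparent; 13 /e/ → [+round]; 14 /j/ transparent; 15 /j/ transparent; word edge.
From /o/ at 3 leftward: 2 /j/ transparent; 1 /a/ → [+round]; word edge.
[+round] positions on the surface: 1 3 4 5 6 7 8 13.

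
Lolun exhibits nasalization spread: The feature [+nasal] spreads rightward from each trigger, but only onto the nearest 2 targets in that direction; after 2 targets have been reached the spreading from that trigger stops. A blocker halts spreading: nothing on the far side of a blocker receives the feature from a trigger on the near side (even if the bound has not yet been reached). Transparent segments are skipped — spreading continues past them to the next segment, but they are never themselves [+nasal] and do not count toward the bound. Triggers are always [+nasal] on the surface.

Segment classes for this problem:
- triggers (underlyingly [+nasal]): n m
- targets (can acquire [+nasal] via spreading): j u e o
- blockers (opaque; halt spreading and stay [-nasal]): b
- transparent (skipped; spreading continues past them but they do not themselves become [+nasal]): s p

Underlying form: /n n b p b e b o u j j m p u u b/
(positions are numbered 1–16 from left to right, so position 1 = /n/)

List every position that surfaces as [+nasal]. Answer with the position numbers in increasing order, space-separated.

From /n/ at 1 rightward: 2 /n/ is itself a trigger — this domain ends here.
From /n/ at 2 rightward: 3 /b/ blocks.
From /m/ at 12 rightward: 13 /p/ transparent; 14 /u/ → [+nasal]; 15 /u/ → [+nasal]; bound reached.
Targets with no active source: positions 6 8 9 10 11 stay [-nasal].

1 2 12 14 15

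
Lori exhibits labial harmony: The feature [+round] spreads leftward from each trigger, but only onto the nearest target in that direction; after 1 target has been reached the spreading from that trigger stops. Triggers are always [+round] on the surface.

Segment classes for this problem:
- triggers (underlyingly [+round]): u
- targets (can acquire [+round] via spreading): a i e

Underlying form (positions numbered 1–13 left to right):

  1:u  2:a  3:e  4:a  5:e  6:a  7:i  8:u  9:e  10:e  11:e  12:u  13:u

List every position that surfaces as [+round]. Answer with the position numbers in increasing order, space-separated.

From /u/ at 1 leftward: word edge.
From /u/ at 8 leftward: 7 /i/ → [+round]; bound reached.
From /u/ at 12 leftward: 11 /e/ → [+round]; bound reached.
From /u/ at 13 leftward: 12 /u/ is itself a trigger — this domain ends here.
Targets with no active source: positions 2 3 4 5 6 9 10 stay [-round].

1 7 8 11 12 13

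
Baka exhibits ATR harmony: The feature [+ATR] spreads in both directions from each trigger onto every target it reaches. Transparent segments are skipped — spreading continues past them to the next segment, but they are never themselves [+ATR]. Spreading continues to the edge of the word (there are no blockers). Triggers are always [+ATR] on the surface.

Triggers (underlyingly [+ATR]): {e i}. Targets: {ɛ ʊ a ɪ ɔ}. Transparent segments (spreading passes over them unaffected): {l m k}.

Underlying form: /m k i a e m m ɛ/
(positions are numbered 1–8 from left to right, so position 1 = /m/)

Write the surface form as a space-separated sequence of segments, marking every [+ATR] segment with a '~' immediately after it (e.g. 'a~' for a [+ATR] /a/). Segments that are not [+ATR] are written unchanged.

From /i/ at 3 rightward: 4 /a/ → [+ATR]; 5 /e/ is itself a trigger — this domain ends here.
From /i/ at 3 leftward: 2 /k/ transparent; 1 /m/ transparent; word edge.
From /e/ at 5 rightward: 6 /m/ transparent; 7 /m/ transparent; 8 /ɛ/ → [+ATR]; word edge.
From /e/ at 5 leftward: 4 /a/ → [+ATR]; 3 /i/ is itself a trigger — this domain ends here.
[+ATR] positions on the surface: 3 4 5 8.

m k i~ a~ e~ m m ɛ~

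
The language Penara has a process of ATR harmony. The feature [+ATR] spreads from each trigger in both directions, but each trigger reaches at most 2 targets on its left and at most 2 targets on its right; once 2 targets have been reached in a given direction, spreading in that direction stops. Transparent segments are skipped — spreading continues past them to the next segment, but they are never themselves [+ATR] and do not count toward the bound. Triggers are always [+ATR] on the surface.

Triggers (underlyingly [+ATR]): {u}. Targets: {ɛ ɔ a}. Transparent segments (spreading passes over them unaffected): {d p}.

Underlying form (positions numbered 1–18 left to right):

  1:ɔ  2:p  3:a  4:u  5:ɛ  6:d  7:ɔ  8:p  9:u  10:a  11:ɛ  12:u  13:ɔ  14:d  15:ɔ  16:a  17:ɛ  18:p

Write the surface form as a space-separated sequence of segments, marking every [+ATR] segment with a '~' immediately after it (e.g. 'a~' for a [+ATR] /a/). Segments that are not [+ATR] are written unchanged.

ɔ~ p a~ u~ ɛ~ d ɔ~ p u~ a~ ɛ~ u~ ɔ~ d ɔ~ a ɛ p

From /u/ at 4 rightward: 5 /ɛ/ → [+ATR]; 6 /d/ transparent; 7 /ɔ/ → [+ATR]; bound reached.
From /u/ at 4 leftward: 3 /a/ → [+ATR]; 2 /p/ transparent; 1 /ɔ/ → [+ATR]; bound reached.
From /u/ at 9 rightward: 10 /a/ → [+ATR]; 11 /ɛ/ → [+ATR]; bound reached.
From /u/ at 9 leftward: 8 /p/ transparent; 7 /ɔ/ → [+ATR]; 6 /d/ transparent; 5 /ɛ/ → [+ATR]; bound reached.
From /u/ at 12 rightward: 13 /ɔ/ → [+ATR]; 14 /d/ transparent; 15 /ɔ/ → [+ATR]; bound reached.
From /u/ at 12 leftward: 11 /ɛ/ → [+ATR]; 10 /a/ → [+ATR]; bound reached.
Targets with no active source: positions 16 17 stay [-ATR].
[+ATR] positions on the surface: 1 3 4 5 7 9 10 11 12 13 15.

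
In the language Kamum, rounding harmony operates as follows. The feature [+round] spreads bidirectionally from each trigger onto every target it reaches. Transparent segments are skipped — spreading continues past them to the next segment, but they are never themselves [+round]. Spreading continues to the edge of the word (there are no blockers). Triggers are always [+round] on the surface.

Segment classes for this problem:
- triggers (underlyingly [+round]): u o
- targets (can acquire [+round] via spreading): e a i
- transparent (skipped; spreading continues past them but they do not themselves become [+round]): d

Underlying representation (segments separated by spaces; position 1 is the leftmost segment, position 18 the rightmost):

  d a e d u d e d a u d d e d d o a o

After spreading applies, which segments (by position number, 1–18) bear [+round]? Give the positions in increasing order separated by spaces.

From /u/ at 5 rightward: 6 /d/ transparent; 7 /e/ → [+round]; 8 /d/ transparent; 9 /a/ → [+round]; 10 /u/ is itself a trigger — this domain ends here.
From /u/ at 5 leftward: 4 /d/ transparent; 3 /e/ → [+round]; 2 /a/ → [+round]; 1 /d/ transparent; word edge.
From /u/ at 10 rightward: 11 /d/ transparent; 12 /d/ transparent; 13 /e/ → [+round]; 14 /d/ transparent; 15 /d/ transparent; 16 /o/ is itself a trigger — this domain ends here.
From /u/ at 10 leftward: 9 /a/ → [+round]; 8 /d/ transparent; 7 /e/ → [+round]; 6 /d/ transparent; 5 /u/ is itself a trigger — this domain ends here.
From /o/ at 16 rightward: 17 /a/ → [+round]; 18 /o/ is itself a trigger — this domain ends here.
From /o/ at 16 leftward: 15 /d/ transparent; 14 /d/ transparent; 13 /e/ → [+round]; 12 /d/ transparent; 11 /d/ transparent; 10 /u/ is itself a trigger — this domain ends here.
From /o/ at 18 rightward: word edge.
From /o/ at 18 leftward: 17 /a/ → [+round]; 16 /o/ is itself a trigger — this domain ends here.

2 3 5 7 9 10 13 16 17 18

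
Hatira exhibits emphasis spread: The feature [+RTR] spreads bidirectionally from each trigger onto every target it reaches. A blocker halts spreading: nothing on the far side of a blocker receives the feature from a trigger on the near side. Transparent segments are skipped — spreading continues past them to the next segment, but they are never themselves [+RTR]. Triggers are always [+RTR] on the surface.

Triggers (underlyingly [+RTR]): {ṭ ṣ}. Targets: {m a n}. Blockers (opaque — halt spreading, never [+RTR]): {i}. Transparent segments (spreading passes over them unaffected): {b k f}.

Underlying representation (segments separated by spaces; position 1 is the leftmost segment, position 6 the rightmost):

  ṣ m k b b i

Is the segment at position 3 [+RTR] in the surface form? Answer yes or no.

no

From /ṣ/ at 1 rightward: 2 /m/ → [+RTR]; 3 /k/ transparent; 4 /b/ transparent; 5 /b/ transparent; 6 /i/ blocks.
From /ṣ/ at 1 leftward: word edge.
[+RTR] positions on the surface: 1 2.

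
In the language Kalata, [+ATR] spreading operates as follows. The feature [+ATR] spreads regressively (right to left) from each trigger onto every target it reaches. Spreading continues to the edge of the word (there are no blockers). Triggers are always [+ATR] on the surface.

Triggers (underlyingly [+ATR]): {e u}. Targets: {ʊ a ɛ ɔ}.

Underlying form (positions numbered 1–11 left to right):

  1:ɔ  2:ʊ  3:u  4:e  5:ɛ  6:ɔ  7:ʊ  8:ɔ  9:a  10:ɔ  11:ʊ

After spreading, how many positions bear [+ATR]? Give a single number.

4

From /u/ at 3 leftward: 2 /ʊ/ → [+ATR]; 1 /ɔ/ → [+ATR]; word edge.
From /e/ at 4 leftward: 3 /u/ is itself a trigger — this domain ends here.
Targets with no active source: positions 5 6 7 8 9 10 11 stay [-ATR].
[+ATR] positions on the surface: 1 2 3 4.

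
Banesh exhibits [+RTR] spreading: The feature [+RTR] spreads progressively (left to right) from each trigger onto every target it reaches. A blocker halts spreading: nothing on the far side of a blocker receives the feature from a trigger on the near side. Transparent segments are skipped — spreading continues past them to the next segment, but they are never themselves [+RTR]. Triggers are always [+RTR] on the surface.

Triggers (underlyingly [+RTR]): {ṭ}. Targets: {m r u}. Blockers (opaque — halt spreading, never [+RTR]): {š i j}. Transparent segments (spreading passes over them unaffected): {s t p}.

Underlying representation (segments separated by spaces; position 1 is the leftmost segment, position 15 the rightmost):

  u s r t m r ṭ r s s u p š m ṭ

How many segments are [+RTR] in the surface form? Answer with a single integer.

From /ṭ/ at 7 rightward: 8 /r/ → [+RTR]; 9 /s/ transparent; 10 /s/ transparent; 11 /u/ → [+RTR]; 12 /p/ transparent; 13 /š/ blocks.
From /ṭ/ at 15 rightward: word edge.
Targets with no active source: positions 1 3 5 6 14 stay [-emphatic].
[+RTR] positions on the surface: 7 8 11 15.

4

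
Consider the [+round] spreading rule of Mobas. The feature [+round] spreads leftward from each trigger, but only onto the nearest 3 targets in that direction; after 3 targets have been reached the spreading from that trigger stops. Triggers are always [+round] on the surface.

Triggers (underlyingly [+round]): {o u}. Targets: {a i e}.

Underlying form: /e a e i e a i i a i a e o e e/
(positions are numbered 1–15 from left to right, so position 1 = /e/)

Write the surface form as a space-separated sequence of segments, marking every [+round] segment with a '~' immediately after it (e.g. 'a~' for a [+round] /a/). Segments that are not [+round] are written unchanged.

From /o/ at 13 leftward: 12 /e/ → [+round]; 11 /a/ → [+round]; 10 /i/ → [+round]; bound reached.
Targets with no active source: positions 1 2 3 4 5 6 7 8 9 14 15 stay [-round].
[+round] positions on the surface: 10 11 12 13.

e a e i e a i i a i~ a~ e~ o~ e e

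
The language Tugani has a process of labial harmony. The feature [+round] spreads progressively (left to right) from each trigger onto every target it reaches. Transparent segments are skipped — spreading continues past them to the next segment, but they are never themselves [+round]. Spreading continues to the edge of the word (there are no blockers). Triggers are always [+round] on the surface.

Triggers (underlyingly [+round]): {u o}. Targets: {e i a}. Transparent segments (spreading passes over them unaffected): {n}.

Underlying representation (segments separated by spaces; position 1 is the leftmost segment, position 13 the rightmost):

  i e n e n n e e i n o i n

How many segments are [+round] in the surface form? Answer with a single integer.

From /o/ at 11 rightward: 12 /i/ → [+round]; 13 /n/ transparent; word edge.
Targets with no active source: positions 1 2 4 7 8 9 stay [-round].
[+round] positions on the surface: 11 12.

2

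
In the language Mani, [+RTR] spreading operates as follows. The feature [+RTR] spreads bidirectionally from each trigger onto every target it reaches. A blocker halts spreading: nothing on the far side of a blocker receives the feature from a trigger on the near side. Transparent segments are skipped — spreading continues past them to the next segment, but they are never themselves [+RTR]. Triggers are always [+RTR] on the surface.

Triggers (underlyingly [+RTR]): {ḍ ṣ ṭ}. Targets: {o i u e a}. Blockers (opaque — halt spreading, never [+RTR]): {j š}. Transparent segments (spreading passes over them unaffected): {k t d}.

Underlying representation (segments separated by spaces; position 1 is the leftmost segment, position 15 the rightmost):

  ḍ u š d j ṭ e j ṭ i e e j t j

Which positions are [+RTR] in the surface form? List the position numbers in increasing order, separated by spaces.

1 2 6 7 9 10 11 12

From /ḍ/ at 1 rightward: 2 /u/ → [+RTR]; 3 /š/ blocks.
From /ḍ/ at 1 leftward: word edge.
From /ṭ/ at 6 rightward: 7 /e/ → [+RTR]; 8 /j/ blocks.
From /ṭ/ at 6 leftward: 5 /j/ blocks.
From /ṭ/ at 9 rightward: 10 /i/ → [+RTR]; 11 /e/ → [+RTR]; 12 /e/ → [+RTR]; 13 /j/ blocks.
From /ṭ/ at 9 leftward: 8 /j/ blocks.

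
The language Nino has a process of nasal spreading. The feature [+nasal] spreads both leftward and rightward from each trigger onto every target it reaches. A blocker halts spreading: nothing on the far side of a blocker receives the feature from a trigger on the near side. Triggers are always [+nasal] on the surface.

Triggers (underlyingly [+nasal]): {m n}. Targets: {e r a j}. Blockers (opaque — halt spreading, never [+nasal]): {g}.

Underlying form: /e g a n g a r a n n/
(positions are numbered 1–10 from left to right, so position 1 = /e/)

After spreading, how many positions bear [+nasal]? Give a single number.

From /n/ at 4 rightward: 5 /g/ blocks.
From /n/ at 4 leftward: 3 /a/ → [+nasal]; 2 /g/ blocks.
From /n/ at 9 rightward: 10 /n/ is itself a trigger — this domain ends here.
From /n/ at 9 leftward: 8 /a/ → [+nasal]; 7 /r/ → [+nasal]; 6 /a/ → [+nasal]; 5 /g/ blocks.
From /n/ at 10 rightward: word edge.
From /n/ at 10 leftward: 9 /n/ is itself a trigger — this domain ends here.
Target with no active source: position 1 stays [-nasal].
[+nasal] positions on the surface: 3 4 6 7 8 9 10.

7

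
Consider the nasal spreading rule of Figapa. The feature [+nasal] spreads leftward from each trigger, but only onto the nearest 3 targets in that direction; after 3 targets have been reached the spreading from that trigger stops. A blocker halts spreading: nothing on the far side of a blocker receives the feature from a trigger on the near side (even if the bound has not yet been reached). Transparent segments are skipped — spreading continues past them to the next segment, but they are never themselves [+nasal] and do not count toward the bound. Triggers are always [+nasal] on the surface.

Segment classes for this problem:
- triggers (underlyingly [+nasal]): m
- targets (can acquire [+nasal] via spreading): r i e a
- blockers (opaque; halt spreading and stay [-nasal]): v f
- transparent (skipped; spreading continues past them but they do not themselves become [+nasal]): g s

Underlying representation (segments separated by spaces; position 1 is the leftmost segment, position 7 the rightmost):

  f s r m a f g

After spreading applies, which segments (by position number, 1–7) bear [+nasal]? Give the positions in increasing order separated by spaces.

From /m/ at 4 leftward: 3 /r/ → [+nasal]; 2 /s/ transparent; 1 /f/ blocks.
Target with no active source: position 5 stays [-nasal].

3 4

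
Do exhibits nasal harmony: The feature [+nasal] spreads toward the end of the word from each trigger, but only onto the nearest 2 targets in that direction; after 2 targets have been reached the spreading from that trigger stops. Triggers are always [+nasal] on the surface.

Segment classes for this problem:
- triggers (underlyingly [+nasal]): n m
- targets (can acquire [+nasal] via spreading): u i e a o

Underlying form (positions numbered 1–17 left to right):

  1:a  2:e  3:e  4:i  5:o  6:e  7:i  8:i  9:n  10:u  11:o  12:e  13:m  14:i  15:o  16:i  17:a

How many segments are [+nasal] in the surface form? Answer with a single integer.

From /n/ at 9 rightward: 10 /u/ → [+nasal]; 11 /o/ → [+nasal]; bound reached.
From /m/ at 13 rightward: 14 /i/ → [+nasal]; 15 /o/ → [+nasal]; bound reached.
Targets with no active source: positions 1 2 3 4 5 6 7 8 12 16 17 stay [-nasal].
[+nasal] positions on the surface: 9 10 11 13 14 15.

6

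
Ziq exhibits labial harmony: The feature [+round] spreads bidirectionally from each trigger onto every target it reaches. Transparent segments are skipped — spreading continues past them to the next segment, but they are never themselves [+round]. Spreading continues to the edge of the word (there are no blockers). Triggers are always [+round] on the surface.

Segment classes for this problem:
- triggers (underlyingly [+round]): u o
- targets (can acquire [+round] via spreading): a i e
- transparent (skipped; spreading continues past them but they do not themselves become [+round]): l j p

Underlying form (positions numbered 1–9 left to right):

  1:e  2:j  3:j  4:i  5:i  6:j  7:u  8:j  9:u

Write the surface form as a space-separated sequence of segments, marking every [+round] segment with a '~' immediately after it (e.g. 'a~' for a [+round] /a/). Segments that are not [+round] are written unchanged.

From /u/ at 7 rightward: 8 /j/ transparent; 9 /u/ is itself a trigger — this domain ends here.
From /u/ at 7 leftward: 6 /j/ transparent; 5 /i/ → [+round]; 4 /i/ → [+round]; 3 /j/ transparent; 2 /j/ transparent; 1 /e/ → [+round]; word edge.
From /u/ at 9 rightward: word edge.
From /u/ at 9 leftward: 8 /j/ transparent; 7 /u/ is itself a trigger — this domain ends here.
[+round] positions on the surface: 1 4 5 7 9.

e~ j j i~ i~ j u~ j u~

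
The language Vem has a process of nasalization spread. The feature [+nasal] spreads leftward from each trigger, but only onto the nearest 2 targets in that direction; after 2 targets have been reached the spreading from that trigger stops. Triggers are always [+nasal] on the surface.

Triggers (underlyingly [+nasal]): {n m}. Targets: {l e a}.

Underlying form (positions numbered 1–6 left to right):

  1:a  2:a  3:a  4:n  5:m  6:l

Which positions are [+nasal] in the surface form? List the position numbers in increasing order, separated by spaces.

2 3 4 5

From /n/ at 4 leftward: 3 /a/ → [+nasal]; 2 /a/ → [+nasal]; bound reached.
From /m/ at 5 leftward: 4 /n/ is itself a trigger — this domain ends here.
Targets with no active source: positions 1 6 stay [-nasal].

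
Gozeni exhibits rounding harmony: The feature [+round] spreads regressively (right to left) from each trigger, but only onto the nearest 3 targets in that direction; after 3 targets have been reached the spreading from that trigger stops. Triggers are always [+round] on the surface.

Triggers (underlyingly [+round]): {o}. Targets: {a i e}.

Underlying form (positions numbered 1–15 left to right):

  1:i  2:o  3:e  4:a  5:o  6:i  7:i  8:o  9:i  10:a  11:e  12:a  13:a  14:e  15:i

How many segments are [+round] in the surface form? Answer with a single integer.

From /o/ at 2 leftward: 1 /i/ → [+round]; word edge.
From /o/ at 5 leftward: 4 /a/ → [+round]; 3 /e/ → [+round]; 2 /o/ is itself a trigger — this domain ends here.
From /o/ at 8 leftward: 7 /i/ → [+round]; 6 /i/ → [+round]; 5 /o/ is itself a trigger — this domain ends here.
Targets with no active source: positions 9 10 11 12 13 14 15 stay [-round].
[+round] positions on the surface: 1 2 3 4 5 6 7 8.

8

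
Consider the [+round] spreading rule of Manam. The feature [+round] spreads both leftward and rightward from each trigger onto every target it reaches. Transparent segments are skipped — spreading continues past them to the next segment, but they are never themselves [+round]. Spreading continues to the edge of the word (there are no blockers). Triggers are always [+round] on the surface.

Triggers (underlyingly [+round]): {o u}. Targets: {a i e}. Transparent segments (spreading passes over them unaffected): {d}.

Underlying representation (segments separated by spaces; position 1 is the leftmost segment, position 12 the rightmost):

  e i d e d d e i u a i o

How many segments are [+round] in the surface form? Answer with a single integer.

From /u/ at 9 rightward: 10 /a/ → [+round]; 11 /i/ → [+round]; 12 /o/ is itself a trigger — this domain ends here.
From /u/ at 9 leftward: 8 /i/ → [+round]; 7 /e/ → [+round]; 6 /d/ transparent; 5 /d/ transparent; 4 /e/ → [+round]; 3 /d/ transparent; 2 /i/ → [+round]; 1 /e/ → [+round]; word edge.
From /o/ at 12 rightward: word edge.
From /o/ at 12 leftward: 11 /i/ → [+round]; 10 /a/ → [+round]; 9 /u/ is itself a trigger — this domain ends here.
[+round] positions on the surface: 1 2 4 7 8 9 10 11 12.

9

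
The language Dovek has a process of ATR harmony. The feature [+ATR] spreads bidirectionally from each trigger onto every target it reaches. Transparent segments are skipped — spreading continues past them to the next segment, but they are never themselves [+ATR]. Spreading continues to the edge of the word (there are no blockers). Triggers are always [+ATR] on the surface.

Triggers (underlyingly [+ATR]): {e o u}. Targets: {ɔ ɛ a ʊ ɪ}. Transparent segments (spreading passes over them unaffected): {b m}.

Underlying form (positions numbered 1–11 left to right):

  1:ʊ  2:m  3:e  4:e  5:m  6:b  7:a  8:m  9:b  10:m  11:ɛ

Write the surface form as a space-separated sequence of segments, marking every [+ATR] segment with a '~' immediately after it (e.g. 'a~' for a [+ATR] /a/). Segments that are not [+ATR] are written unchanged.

ʊ~ m e~ e~ m b a~ m b m ɛ~

From /e/ at 3 rightward: 4 /e/ is itself a trigger — this domain ends here.
From /e/ at 3 leftward: 2 /m/ transparent; 1 /ʊ/ → [+ATR]; word edge.
From /e/ at 4 rightward: 5 /m/ transparent; 6 /b/ transparent; 7 /a/ → [+ATR]; 8 /m/ transparent; 9 /b/ transparent; 10 /m/ transparent; 11 /ɛ/ → [+ATR]; word edge.
From /e/ at 4 leftward: 3 /e/ is itself a trigger — this domain ends here.
[+ATR] positions on the surface: 1 3 4 7 11.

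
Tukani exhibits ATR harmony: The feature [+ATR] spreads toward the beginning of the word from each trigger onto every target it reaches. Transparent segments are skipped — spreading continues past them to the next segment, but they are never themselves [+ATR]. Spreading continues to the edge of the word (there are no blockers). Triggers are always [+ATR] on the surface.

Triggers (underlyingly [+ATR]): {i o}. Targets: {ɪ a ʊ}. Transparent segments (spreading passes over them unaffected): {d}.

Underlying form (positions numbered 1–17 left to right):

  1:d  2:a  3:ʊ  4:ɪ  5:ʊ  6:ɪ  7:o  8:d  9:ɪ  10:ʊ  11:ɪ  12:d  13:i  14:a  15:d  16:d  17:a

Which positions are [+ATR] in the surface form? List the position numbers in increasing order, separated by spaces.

From /o/ at 7 leftward: 6 /ɪ/ → [+ATR]; 5 /ʊ/ → [+ATR]; 4 /ɪ/ → [+ATR]; 3 /ʊ/ → [+ATR]; 2 /a/ → [+ATR]; 1 /d/ transparent; word edge.
From /i/ at 13 leftward: 12 /d/ transparent; 11 /ɪ/ → [+ATR]; 10 /ʊ/ → [+ATR]; 9 /ɪ/ → [+ATR]; 8 /d/ transparent; 7 /o/ is itself a trigger — this domain ends here.
Targets with no active source: positions 14 17 stay [-ATR].

2 3 4 5 6 7 9 10 11 13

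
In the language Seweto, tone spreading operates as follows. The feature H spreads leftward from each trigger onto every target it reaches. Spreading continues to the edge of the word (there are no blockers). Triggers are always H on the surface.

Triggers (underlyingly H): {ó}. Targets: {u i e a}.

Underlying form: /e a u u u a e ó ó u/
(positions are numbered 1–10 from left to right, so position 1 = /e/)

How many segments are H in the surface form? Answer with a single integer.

From /ó/ at 8 leftward: 7 /e/ → H; 6 /a/ → H; 5 /u/ → H; 4 /u/ → H; 3 /u/ → H; 2 /a/ → H; 1 /e/ → H; word edge.
From /ó/ at 9 leftward: 8 /ó/ is itself a trigger — this domain ends here.
Target with no active source: position 10 stays [-high tone].
H positions on the surface: 1 2 3 4 5 6 7 8 9.

9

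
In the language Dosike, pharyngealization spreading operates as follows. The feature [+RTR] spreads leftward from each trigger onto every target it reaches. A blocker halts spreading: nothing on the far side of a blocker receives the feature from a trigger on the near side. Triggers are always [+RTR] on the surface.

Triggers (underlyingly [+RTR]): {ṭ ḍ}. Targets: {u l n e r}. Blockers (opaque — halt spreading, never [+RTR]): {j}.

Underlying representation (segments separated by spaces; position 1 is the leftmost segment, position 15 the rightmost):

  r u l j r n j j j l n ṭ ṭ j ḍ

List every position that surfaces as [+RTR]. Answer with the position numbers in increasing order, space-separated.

10 11 12 13 15

From /ṭ/ at 12 leftward: 11 /n/ → [+RTR]; 10 /l/ → [+RTR]; 9 /j/ blocks.
From /ṭ/ at 13 leftward: 12 /ṭ/ is itself a trigger — this domain ends here.
From /ḍ/ at 15 leftward: 14 /j/ blocks.
Targets with no active source: positions 1 2 3 5 6 stay [-emphatic].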